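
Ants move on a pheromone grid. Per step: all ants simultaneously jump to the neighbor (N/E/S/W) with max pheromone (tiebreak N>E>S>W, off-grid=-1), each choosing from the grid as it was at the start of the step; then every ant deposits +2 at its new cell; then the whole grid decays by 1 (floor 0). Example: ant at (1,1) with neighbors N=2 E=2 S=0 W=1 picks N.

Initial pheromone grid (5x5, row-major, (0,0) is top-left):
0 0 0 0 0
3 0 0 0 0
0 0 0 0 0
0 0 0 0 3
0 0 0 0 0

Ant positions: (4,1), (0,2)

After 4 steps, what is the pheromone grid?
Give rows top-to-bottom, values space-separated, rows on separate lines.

After step 1: ants at (3,1),(0,3)
  0 0 0 1 0
  2 0 0 0 0
  0 0 0 0 0
  0 1 0 0 2
  0 0 0 0 0
After step 2: ants at (2,1),(0,4)
  0 0 0 0 1
  1 0 0 0 0
  0 1 0 0 0
  0 0 0 0 1
  0 0 0 0 0
After step 3: ants at (1,1),(1,4)
  0 0 0 0 0
  0 1 0 0 1
  0 0 0 0 0
  0 0 0 0 0
  0 0 0 0 0
After step 4: ants at (0,1),(0,4)
  0 1 0 0 1
  0 0 0 0 0
  0 0 0 0 0
  0 0 0 0 0
  0 0 0 0 0

0 1 0 0 1
0 0 0 0 0
0 0 0 0 0
0 0 0 0 0
0 0 0 0 0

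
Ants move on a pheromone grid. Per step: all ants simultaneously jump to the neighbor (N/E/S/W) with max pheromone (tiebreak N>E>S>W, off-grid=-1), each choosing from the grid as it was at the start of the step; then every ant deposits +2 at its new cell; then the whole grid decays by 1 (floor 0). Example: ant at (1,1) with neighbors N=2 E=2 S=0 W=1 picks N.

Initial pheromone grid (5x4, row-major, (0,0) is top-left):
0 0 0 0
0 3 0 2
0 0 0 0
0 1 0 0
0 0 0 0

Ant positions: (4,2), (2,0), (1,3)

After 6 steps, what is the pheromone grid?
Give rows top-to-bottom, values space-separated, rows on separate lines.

After step 1: ants at (3,2),(1,0),(0,3)
  0 0 0 1
  1 2 0 1
  0 0 0 0
  0 0 1 0
  0 0 0 0
After step 2: ants at (2,2),(1,1),(1,3)
  0 0 0 0
  0 3 0 2
  0 0 1 0
  0 0 0 0
  0 0 0 0
After step 3: ants at (1,2),(0,1),(0,3)
  0 1 0 1
  0 2 1 1
  0 0 0 0
  0 0 0 0
  0 0 0 0
After step 4: ants at (1,1),(1,1),(1,3)
  0 0 0 0
  0 5 0 2
  0 0 0 0
  0 0 0 0
  0 0 0 0
After step 5: ants at (0,1),(0,1),(0,3)
  0 3 0 1
  0 4 0 1
  0 0 0 0
  0 0 0 0
  0 0 0 0
After step 6: ants at (1,1),(1,1),(1,3)
  0 2 0 0
  0 7 0 2
  0 0 0 0
  0 0 0 0
  0 0 0 0

0 2 0 0
0 7 0 2
0 0 0 0
0 0 0 0
0 0 0 0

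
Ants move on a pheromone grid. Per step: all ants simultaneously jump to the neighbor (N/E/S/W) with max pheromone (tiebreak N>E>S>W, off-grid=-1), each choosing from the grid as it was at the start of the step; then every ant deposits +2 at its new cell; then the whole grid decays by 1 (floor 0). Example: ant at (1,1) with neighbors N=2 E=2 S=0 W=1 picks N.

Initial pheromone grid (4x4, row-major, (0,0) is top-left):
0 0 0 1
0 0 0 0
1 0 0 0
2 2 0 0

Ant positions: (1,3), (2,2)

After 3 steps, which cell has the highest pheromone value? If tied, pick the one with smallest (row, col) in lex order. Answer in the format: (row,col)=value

Answer: (0,3)=4

Derivation:
Step 1: ant0:(1,3)->N->(0,3) | ant1:(2,2)->N->(1,2)
  grid max=2 at (0,3)
Step 2: ant0:(0,3)->S->(1,3) | ant1:(1,2)->N->(0,2)
  grid max=1 at (0,2)
Step 3: ant0:(1,3)->N->(0,3) | ant1:(0,2)->E->(0,3)
  grid max=4 at (0,3)
Final grid:
  0 0 0 4
  0 0 0 0
  0 0 0 0
  0 0 0 0
Max pheromone 4 at (0,3)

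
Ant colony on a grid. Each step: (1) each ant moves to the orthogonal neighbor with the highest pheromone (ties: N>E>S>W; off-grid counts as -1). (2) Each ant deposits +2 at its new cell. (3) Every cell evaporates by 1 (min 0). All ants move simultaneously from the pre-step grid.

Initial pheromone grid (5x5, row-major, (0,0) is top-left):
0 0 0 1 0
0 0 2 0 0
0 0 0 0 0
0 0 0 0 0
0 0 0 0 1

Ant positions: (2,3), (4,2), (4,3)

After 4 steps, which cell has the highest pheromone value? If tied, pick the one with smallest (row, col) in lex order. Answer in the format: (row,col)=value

Step 1: ant0:(2,3)->N->(1,3) | ant1:(4,2)->N->(3,2) | ant2:(4,3)->E->(4,4)
  grid max=2 at (4,4)
Step 2: ant0:(1,3)->W->(1,2) | ant1:(3,2)->N->(2,2) | ant2:(4,4)->N->(3,4)
  grid max=2 at (1,2)
Step 3: ant0:(1,2)->S->(2,2) | ant1:(2,2)->N->(1,2) | ant2:(3,4)->S->(4,4)
  grid max=3 at (1,2)
Step 4: ant0:(2,2)->N->(1,2) | ant1:(1,2)->S->(2,2) | ant2:(4,4)->N->(3,4)
  grid max=4 at (1,2)
Final grid:
  0 0 0 0 0
  0 0 4 0 0
  0 0 3 0 0
  0 0 0 0 1
  0 0 0 0 1
Max pheromone 4 at (1,2)

Answer: (1,2)=4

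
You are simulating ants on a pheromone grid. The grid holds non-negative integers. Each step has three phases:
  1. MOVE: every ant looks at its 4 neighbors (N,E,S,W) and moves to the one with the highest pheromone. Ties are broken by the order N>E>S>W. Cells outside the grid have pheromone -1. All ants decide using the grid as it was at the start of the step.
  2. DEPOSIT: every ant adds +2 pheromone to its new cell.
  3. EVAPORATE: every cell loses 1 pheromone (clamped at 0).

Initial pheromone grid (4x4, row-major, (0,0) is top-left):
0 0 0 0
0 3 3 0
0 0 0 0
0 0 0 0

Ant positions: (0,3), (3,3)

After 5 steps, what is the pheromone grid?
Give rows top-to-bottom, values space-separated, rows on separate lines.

After step 1: ants at (1,3),(2,3)
  0 0 0 0
  0 2 2 1
  0 0 0 1
  0 0 0 0
After step 2: ants at (1,2),(1,3)
  0 0 0 0
  0 1 3 2
  0 0 0 0
  0 0 0 0
After step 3: ants at (1,3),(1,2)
  0 0 0 0
  0 0 4 3
  0 0 0 0
  0 0 0 0
After step 4: ants at (1,2),(1,3)
  0 0 0 0
  0 0 5 4
  0 0 0 0
  0 0 0 0
After step 5: ants at (1,3),(1,2)
  0 0 0 0
  0 0 6 5
  0 0 0 0
  0 0 0 0

0 0 0 0
0 0 6 5
0 0 0 0
0 0 0 0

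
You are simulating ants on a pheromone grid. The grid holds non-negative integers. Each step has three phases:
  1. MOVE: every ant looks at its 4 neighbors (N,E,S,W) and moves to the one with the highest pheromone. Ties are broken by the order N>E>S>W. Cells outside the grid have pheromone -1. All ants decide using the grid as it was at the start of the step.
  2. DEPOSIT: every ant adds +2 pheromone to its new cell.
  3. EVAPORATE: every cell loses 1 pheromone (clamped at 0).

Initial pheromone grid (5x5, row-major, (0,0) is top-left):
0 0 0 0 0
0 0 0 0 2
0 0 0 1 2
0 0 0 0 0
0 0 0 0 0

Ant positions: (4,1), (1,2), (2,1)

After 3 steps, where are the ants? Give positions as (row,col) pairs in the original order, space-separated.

Step 1: ant0:(4,1)->N->(3,1) | ant1:(1,2)->N->(0,2) | ant2:(2,1)->N->(1,1)
  grid max=1 at (0,2)
Step 2: ant0:(3,1)->N->(2,1) | ant1:(0,2)->E->(0,3) | ant2:(1,1)->N->(0,1)
  grid max=1 at (0,1)
Step 3: ant0:(2,1)->N->(1,1) | ant1:(0,3)->E->(0,4) | ant2:(0,1)->E->(0,2)
  grid max=1 at (0,2)

(1,1) (0,4) (0,2)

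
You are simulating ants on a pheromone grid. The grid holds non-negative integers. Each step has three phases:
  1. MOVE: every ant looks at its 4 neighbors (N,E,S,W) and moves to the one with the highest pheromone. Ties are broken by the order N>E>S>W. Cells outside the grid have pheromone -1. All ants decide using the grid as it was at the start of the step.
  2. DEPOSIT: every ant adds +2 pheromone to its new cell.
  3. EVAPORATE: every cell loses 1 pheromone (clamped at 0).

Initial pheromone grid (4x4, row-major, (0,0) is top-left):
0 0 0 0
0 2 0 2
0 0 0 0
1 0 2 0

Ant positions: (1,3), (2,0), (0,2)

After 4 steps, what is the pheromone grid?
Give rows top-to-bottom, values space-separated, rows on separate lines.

After step 1: ants at (0,3),(3,0),(0,3)
  0 0 0 3
  0 1 0 1
  0 0 0 0
  2 0 1 0
After step 2: ants at (1,3),(2,0),(1,3)
  0 0 0 2
  0 0 0 4
  1 0 0 0
  1 0 0 0
After step 3: ants at (0,3),(3,0),(0,3)
  0 0 0 5
  0 0 0 3
  0 0 0 0
  2 0 0 0
After step 4: ants at (1,3),(2,0),(1,3)
  0 0 0 4
  0 0 0 6
  1 0 0 0
  1 0 0 0

0 0 0 4
0 0 0 6
1 0 0 0
1 0 0 0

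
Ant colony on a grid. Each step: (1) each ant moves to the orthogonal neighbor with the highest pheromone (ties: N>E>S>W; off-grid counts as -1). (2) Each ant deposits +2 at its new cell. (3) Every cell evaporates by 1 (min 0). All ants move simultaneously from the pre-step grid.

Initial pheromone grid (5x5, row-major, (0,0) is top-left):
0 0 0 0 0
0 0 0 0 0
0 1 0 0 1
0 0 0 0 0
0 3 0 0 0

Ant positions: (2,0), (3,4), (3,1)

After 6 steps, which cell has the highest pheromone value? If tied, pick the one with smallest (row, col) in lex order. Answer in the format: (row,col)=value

Step 1: ant0:(2,0)->E->(2,1) | ant1:(3,4)->N->(2,4) | ant2:(3,1)->S->(4,1)
  grid max=4 at (4,1)
Step 2: ant0:(2,1)->N->(1,1) | ant1:(2,4)->N->(1,4) | ant2:(4,1)->N->(3,1)
  grid max=3 at (4,1)
Step 3: ant0:(1,1)->S->(2,1) | ant1:(1,4)->S->(2,4) | ant2:(3,1)->S->(4,1)
  grid max=4 at (4,1)
Step 4: ant0:(2,1)->N->(1,1) | ant1:(2,4)->N->(1,4) | ant2:(4,1)->N->(3,1)
  grid max=3 at (4,1)
Step 5: ant0:(1,1)->S->(2,1) | ant1:(1,4)->S->(2,4) | ant2:(3,1)->S->(4,1)
  grid max=4 at (4,1)
Step 6: ant0:(2,1)->N->(1,1) | ant1:(2,4)->N->(1,4) | ant2:(4,1)->N->(3,1)
  grid max=3 at (4,1)
Final grid:
  0 0 0 0 0
  0 1 0 0 1
  0 1 0 0 1
  0 1 0 0 0
  0 3 0 0 0
Max pheromone 3 at (4,1)

Answer: (4,1)=3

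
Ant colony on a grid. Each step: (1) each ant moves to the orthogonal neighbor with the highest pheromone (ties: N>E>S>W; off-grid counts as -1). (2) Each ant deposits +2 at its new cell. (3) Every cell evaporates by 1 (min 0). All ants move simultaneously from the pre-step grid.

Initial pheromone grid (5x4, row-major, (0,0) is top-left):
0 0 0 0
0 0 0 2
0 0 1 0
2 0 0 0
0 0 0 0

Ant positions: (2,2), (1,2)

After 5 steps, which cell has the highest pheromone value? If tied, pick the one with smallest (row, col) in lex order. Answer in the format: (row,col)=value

Answer: (1,3)=7

Derivation:
Step 1: ant0:(2,2)->N->(1,2) | ant1:(1,2)->E->(1,3)
  grid max=3 at (1,3)
Step 2: ant0:(1,2)->E->(1,3) | ant1:(1,3)->W->(1,2)
  grid max=4 at (1,3)
Step 3: ant0:(1,3)->W->(1,2) | ant1:(1,2)->E->(1,3)
  grid max=5 at (1,3)
Step 4: ant0:(1,2)->E->(1,3) | ant1:(1,3)->W->(1,2)
  grid max=6 at (1,3)
Step 5: ant0:(1,3)->W->(1,2) | ant1:(1,2)->E->(1,3)
  grid max=7 at (1,3)
Final grid:
  0 0 0 0
  0 0 5 7
  0 0 0 0
  0 0 0 0
  0 0 0 0
Max pheromone 7 at (1,3)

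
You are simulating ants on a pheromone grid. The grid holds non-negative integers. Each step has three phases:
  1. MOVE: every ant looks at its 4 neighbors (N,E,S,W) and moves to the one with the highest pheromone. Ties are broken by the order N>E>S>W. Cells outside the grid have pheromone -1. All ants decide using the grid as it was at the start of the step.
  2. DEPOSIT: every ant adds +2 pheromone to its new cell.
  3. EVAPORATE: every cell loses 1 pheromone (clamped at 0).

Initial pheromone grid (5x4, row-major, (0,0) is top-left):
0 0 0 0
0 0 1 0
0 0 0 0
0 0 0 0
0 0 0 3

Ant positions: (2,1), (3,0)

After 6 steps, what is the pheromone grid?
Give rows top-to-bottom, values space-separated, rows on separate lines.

After step 1: ants at (1,1),(2,0)
  0 0 0 0
  0 1 0 0
  1 0 0 0
  0 0 0 0
  0 0 0 2
After step 2: ants at (0,1),(1,0)
  0 1 0 0
  1 0 0 0
  0 0 0 0
  0 0 0 0
  0 0 0 1
After step 3: ants at (0,2),(0,0)
  1 0 1 0
  0 0 0 0
  0 0 0 0
  0 0 0 0
  0 0 0 0
After step 4: ants at (0,3),(0,1)
  0 1 0 1
  0 0 0 0
  0 0 0 0
  0 0 0 0
  0 0 0 0
After step 5: ants at (1,3),(0,2)
  0 0 1 0
  0 0 0 1
  0 0 0 0
  0 0 0 0
  0 0 0 0
After step 6: ants at (0,3),(0,3)
  0 0 0 3
  0 0 0 0
  0 0 0 0
  0 0 0 0
  0 0 0 0

0 0 0 3
0 0 0 0
0 0 0 0
0 0 0 0
0 0 0 0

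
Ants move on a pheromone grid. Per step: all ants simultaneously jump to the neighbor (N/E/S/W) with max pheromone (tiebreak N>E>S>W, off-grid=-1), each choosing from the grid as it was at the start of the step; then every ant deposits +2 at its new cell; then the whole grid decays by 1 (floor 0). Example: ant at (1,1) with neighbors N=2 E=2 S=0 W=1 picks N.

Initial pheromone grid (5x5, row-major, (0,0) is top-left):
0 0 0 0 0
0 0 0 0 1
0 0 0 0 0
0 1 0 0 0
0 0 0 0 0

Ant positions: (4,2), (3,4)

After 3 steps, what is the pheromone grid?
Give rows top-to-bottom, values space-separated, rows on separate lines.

After step 1: ants at (3,2),(2,4)
  0 0 0 0 0
  0 0 0 0 0
  0 0 0 0 1
  0 0 1 0 0
  0 0 0 0 0
After step 2: ants at (2,2),(1,4)
  0 0 0 0 0
  0 0 0 0 1
  0 0 1 0 0
  0 0 0 0 0
  0 0 0 0 0
After step 3: ants at (1,2),(0,4)
  0 0 0 0 1
  0 0 1 0 0
  0 0 0 0 0
  0 0 0 0 0
  0 0 0 0 0

0 0 0 0 1
0 0 1 0 0
0 0 0 0 0
0 0 0 0 0
0 0 0 0 0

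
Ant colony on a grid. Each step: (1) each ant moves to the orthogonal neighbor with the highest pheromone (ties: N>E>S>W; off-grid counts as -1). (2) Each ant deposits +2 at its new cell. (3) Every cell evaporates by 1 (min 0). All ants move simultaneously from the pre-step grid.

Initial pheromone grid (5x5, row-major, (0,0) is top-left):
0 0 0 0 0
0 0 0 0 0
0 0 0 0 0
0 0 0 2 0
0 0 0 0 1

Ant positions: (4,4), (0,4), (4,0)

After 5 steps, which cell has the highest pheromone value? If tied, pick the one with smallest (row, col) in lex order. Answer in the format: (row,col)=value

Answer: (0,1)=1

Derivation:
Step 1: ant0:(4,4)->N->(3,4) | ant1:(0,4)->S->(1,4) | ant2:(4,0)->N->(3,0)
  grid max=1 at (1,4)
Step 2: ant0:(3,4)->W->(3,3) | ant1:(1,4)->N->(0,4) | ant2:(3,0)->N->(2,0)
  grid max=2 at (3,3)
Step 3: ant0:(3,3)->N->(2,3) | ant1:(0,4)->S->(1,4) | ant2:(2,0)->N->(1,0)
  grid max=1 at (1,0)
Step 4: ant0:(2,3)->S->(3,3) | ant1:(1,4)->N->(0,4) | ant2:(1,0)->N->(0,0)
  grid max=2 at (3,3)
Step 5: ant0:(3,3)->N->(2,3) | ant1:(0,4)->S->(1,4) | ant2:(0,0)->E->(0,1)
  grid max=1 at (0,1)
Final grid:
  0 1 0 0 0
  0 0 0 0 1
  0 0 0 1 0
  0 0 0 1 0
  0 0 0 0 0
Max pheromone 1 at (0,1)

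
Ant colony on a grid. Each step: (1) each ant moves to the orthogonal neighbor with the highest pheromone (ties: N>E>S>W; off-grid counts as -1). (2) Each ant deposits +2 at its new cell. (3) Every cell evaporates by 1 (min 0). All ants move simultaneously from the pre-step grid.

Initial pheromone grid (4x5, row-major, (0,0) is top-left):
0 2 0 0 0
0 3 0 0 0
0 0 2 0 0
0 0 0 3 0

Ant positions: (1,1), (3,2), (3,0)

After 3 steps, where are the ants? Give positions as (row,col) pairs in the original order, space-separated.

Step 1: ant0:(1,1)->N->(0,1) | ant1:(3,2)->E->(3,3) | ant2:(3,0)->N->(2,0)
  grid max=4 at (3,3)
Step 2: ant0:(0,1)->S->(1,1) | ant1:(3,3)->N->(2,3) | ant2:(2,0)->N->(1,0)
  grid max=3 at (1,1)
Step 3: ant0:(1,1)->N->(0,1) | ant1:(2,3)->S->(3,3) | ant2:(1,0)->E->(1,1)
  grid max=4 at (1,1)

(0,1) (3,3) (1,1)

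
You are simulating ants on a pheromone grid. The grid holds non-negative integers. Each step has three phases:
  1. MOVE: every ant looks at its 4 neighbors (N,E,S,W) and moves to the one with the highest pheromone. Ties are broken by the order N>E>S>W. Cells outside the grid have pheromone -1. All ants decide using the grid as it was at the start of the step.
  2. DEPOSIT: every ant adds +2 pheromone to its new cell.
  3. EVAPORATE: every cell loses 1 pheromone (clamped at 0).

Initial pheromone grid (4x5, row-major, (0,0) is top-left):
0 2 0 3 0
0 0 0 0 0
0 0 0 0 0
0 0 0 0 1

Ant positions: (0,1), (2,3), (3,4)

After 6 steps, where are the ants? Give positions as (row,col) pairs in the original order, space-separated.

Step 1: ant0:(0,1)->E->(0,2) | ant1:(2,3)->N->(1,3) | ant2:(3,4)->N->(2,4)
  grid max=2 at (0,3)
Step 2: ant0:(0,2)->E->(0,3) | ant1:(1,3)->N->(0,3) | ant2:(2,4)->N->(1,4)
  grid max=5 at (0,3)
Step 3: ant0:(0,3)->E->(0,4) | ant1:(0,3)->E->(0,4) | ant2:(1,4)->N->(0,4)
  grid max=5 at (0,4)
Step 4: ant0:(0,4)->W->(0,3) | ant1:(0,4)->W->(0,3) | ant2:(0,4)->W->(0,3)
  grid max=9 at (0,3)
Step 5: ant0:(0,3)->E->(0,4) | ant1:(0,3)->E->(0,4) | ant2:(0,3)->E->(0,4)
  grid max=9 at (0,4)
Step 6: ant0:(0,4)->W->(0,3) | ant1:(0,4)->W->(0,3) | ant2:(0,4)->W->(0,3)
  grid max=13 at (0,3)

(0,3) (0,3) (0,3)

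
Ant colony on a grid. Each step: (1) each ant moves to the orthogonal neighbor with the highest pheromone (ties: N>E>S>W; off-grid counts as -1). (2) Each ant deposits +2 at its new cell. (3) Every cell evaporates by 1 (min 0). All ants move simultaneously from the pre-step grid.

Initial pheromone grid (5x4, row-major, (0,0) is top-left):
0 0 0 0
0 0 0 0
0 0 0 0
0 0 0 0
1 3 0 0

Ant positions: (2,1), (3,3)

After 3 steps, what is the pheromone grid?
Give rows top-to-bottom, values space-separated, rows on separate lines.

After step 1: ants at (1,1),(2,3)
  0 0 0 0
  0 1 0 0
  0 0 0 1
  0 0 0 0
  0 2 0 0
After step 2: ants at (0,1),(1,3)
  0 1 0 0
  0 0 0 1
  0 0 0 0
  0 0 0 0
  0 1 0 0
After step 3: ants at (0,2),(0,3)
  0 0 1 1
  0 0 0 0
  0 0 0 0
  0 0 0 0
  0 0 0 0

0 0 1 1
0 0 0 0
0 0 0 0
0 0 0 0
0 0 0 0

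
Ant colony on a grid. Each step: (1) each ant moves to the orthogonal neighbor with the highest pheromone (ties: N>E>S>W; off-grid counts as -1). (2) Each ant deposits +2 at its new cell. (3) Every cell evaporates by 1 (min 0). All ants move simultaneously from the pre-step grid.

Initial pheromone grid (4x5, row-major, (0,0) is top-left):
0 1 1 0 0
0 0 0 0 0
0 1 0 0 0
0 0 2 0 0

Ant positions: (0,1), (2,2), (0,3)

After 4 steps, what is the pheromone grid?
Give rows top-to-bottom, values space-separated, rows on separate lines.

After step 1: ants at (0,2),(3,2),(0,2)
  0 0 4 0 0
  0 0 0 0 0
  0 0 0 0 0
  0 0 3 0 0
After step 2: ants at (0,3),(2,2),(0,3)
  0 0 3 3 0
  0 0 0 0 0
  0 0 1 0 0
  0 0 2 0 0
After step 3: ants at (0,2),(3,2),(0,2)
  0 0 6 2 0
  0 0 0 0 0
  0 0 0 0 0
  0 0 3 0 0
After step 4: ants at (0,3),(2,2),(0,3)
  0 0 5 5 0
  0 0 0 0 0
  0 0 1 0 0
  0 0 2 0 0

0 0 5 5 0
0 0 0 0 0
0 0 1 0 0
0 0 2 0 0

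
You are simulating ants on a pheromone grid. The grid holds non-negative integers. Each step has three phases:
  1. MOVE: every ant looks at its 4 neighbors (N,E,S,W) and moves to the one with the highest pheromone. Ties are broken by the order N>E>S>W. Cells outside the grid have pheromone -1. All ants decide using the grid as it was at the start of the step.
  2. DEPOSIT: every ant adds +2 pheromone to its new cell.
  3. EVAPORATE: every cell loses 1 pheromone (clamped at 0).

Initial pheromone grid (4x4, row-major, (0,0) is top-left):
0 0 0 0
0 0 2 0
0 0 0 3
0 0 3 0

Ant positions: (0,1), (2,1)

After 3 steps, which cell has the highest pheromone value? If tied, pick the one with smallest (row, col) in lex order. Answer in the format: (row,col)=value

Step 1: ant0:(0,1)->E->(0,2) | ant1:(2,1)->N->(1,1)
  grid max=2 at (2,3)
Step 2: ant0:(0,2)->S->(1,2) | ant1:(1,1)->E->(1,2)
  grid max=4 at (1,2)
Step 3: ant0:(1,2)->N->(0,2) | ant1:(1,2)->N->(0,2)
  grid max=3 at (0,2)
Final grid:
  0 0 3 0
  0 0 3 0
  0 0 0 0
  0 0 0 0
Max pheromone 3 at (0,2)

Answer: (0,2)=3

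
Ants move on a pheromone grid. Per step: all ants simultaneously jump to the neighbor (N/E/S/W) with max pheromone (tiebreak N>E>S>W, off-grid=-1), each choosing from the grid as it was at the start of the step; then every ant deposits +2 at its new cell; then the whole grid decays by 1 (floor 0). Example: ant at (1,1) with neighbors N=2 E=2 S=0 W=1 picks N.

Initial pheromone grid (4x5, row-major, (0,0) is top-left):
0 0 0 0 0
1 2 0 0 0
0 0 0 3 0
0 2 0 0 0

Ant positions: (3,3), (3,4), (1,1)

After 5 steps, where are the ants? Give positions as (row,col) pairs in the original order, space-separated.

Step 1: ant0:(3,3)->N->(2,3) | ant1:(3,4)->N->(2,4) | ant2:(1,1)->W->(1,0)
  grid max=4 at (2,3)
Step 2: ant0:(2,3)->E->(2,4) | ant1:(2,4)->W->(2,3) | ant2:(1,0)->E->(1,1)
  grid max=5 at (2,3)
Step 3: ant0:(2,4)->W->(2,3) | ant1:(2,3)->E->(2,4) | ant2:(1,1)->W->(1,0)
  grid max=6 at (2,3)
Step 4: ant0:(2,3)->E->(2,4) | ant1:(2,4)->W->(2,3) | ant2:(1,0)->E->(1,1)
  grid max=7 at (2,3)
Step 5: ant0:(2,4)->W->(2,3) | ant1:(2,3)->E->(2,4) | ant2:(1,1)->W->(1,0)
  grid max=8 at (2,3)

(2,3) (2,4) (1,0)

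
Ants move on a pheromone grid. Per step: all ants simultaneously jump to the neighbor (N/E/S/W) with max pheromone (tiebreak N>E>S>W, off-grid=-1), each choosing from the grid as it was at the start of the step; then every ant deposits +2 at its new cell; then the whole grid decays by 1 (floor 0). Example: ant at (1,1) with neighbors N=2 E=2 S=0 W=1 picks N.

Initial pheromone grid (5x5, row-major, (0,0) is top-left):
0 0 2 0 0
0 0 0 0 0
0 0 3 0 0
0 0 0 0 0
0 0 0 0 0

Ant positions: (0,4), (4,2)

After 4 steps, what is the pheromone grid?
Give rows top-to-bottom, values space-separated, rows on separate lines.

After step 1: ants at (1,4),(3,2)
  0 0 1 0 0
  0 0 0 0 1
  0 0 2 0 0
  0 0 1 0 0
  0 0 0 0 0
After step 2: ants at (0,4),(2,2)
  0 0 0 0 1
  0 0 0 0 0
  0 0 3 0 0
  0 0 0 0 0
  0 0 0 0 0
After step 3: ants at (1,4),(1,2)
  0 0 0 0 0
  0 0 1 0 1
  0 0 2 0 0
  0 0 0 0 0
  0 0 0 0 0
After step 4: ants at (0,4),(2,2)
  0 0 0 0 1
  0 0 0 0 0
  0 0 3 0 0
  0 0 0 0 0
  0 0 0 0 0

0 0 0 0 1
0 0 0 0 0
0 0 3 0 0
0 0 0 0 0
0 0 0 0 0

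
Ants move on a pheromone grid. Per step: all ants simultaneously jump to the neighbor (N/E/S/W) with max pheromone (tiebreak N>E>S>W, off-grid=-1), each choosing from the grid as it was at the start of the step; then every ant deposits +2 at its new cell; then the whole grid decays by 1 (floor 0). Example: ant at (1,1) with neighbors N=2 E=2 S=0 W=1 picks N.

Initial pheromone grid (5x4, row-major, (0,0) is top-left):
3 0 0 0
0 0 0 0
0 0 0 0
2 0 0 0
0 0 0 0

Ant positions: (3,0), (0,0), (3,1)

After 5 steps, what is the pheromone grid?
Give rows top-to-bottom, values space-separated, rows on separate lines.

After step 1: ants at (2,0),(0,1),(3,0)
  2 1 0 0
  0 0 0 0
  1 0 0 0
  3 0 0 0
  0 0 0 0
After step 2: ants at (3,0),(0,0),(2,0)
  3 0 0 0
  0 0 0 0
  2 0 0 0
  4 0 0 0
  0 0 0 0
After step 3: ants at (2,0),(0,1),(3,0)
  2 1 0 0
  0 0 0 0
  3 0 0 0
  5 0 0 0
  0 0 0 0
After step 4: ants at (3,0),(0,0),(2,0)
  3 0 0 0
  0 0 0 0
  4 0 0 0
  6 0 0 0
  0 0 0 0
After step 5: ants at (2,0),(0,1),(3,0)
  2 1 0 0
  0 0 0 0
  5 0 0 0
  7 0 0 0
  0 0 0 0

2 1 0 0
0 0 0 0
5 0 0 0
7 0 0 0
0 0 0 0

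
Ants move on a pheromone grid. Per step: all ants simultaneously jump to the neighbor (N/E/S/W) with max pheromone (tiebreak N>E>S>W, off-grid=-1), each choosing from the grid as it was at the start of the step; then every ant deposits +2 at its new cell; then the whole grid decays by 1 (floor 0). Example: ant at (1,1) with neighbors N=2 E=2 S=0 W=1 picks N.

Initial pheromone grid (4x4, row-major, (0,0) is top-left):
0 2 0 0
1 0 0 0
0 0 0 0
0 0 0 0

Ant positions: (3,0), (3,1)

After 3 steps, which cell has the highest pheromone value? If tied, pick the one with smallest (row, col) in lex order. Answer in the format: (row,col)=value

Answer: (2,0)=3

Derivation:
Step 1: ant0:(3,0)->N->(2,0) | ant1:(3,1)->N->(2,1)
  grid max=1 at (0,1)
Step 2: ant0:(2,0)->E->(2,1) | ant1:(2,1)->W->(2,0)
  grid max=2 at (2,0)
Step 3: ant0:(2,1)->W->(2,0) | ant1:(2,0)->E->(2,1)
  grid max=3 at (2,0)
Final grid:
  0 0 0 0
  0 0 0 0
  3 3 0 0
  0 0 0 0
Max pheromone 3 at (2,0)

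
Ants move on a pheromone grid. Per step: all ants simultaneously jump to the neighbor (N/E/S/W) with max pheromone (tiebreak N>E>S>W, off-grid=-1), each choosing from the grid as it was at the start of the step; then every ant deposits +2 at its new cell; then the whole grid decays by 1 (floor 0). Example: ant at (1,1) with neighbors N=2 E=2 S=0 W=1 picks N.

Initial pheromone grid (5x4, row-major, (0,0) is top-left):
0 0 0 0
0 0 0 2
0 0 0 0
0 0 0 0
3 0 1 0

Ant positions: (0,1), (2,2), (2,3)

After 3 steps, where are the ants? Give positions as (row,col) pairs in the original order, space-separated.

Step 1: ant0:(0,1)->E->(0,2) | ant1:(2,2)->N->(1,2) | ant2:(2,3)->N->(1,3)
  grid max=3 at (1,3)
Step 2: ant0:(0,2)->S->(1,2) | ant1:(1,2)->E->(1,3) | ant2:(1,3)->W->(1,2)
  grid max=4 at (1,2)
Step 3: ant0:(1,2)->E->(1,3) | ant1:(1,3)->W->(1,2) | ant2:(1,2)->E->(1,3)
  grid max=7 at (1,3)

(1,3) (1,2) (1,3)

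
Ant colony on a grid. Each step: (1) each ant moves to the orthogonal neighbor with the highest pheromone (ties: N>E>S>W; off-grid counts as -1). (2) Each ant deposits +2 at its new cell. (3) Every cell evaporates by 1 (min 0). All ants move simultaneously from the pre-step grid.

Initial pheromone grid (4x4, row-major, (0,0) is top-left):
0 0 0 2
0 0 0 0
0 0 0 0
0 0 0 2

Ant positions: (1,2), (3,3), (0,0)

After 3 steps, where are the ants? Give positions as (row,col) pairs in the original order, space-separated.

Step 1: ant0:(1,2)->N->(0,2) | ant1:(3,3)->N->(2,3) | ant2:(0,0)->E->(0,1)
  grid max=1 at (0,1)
Step 2: ant0:(0,2)->E->(0,3) | ant1:(2,3)->S->(3,3) | ant2:(0,1)->E->(0,2)
  grid max=2 at (0,2)
Step 3: ant0:(0,3)->W->(0,2) | ant1:(3,3)->N->(2,3) | ant2:(0,2)->E->(0,3)
  grid max=3 at (0,2)

(0,2) (2,3) (0,3)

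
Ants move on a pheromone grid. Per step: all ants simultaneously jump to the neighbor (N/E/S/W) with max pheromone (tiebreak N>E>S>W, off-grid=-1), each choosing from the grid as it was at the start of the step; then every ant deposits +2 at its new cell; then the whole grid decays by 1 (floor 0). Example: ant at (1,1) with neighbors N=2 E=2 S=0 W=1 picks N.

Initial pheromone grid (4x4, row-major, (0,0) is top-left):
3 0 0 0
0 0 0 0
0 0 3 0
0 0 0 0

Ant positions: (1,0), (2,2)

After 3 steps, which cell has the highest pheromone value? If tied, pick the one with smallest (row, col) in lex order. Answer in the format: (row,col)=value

Step 1: ant0:(1,0)->N->(0,0) | ant1:(2,2)->N->(1,2)
  grid max=4 at (0,0)
Step 2: ant0:(0,0)->E->(0,1) | ant1:(1,2)->S->(2,2)
  grid max=3 at (0,0)
Step 3: ant0:(0,1)->W->(0,0) | ant1:(2,2)->N->(1,2)
  grid max=4 at (0,0)
Final grid:
  4 0 0 0
  0 0 1 0
  0 0 2 0
  0 0 0 0
Max pheromone 4 at (0,0)

Answer: (0,0)=4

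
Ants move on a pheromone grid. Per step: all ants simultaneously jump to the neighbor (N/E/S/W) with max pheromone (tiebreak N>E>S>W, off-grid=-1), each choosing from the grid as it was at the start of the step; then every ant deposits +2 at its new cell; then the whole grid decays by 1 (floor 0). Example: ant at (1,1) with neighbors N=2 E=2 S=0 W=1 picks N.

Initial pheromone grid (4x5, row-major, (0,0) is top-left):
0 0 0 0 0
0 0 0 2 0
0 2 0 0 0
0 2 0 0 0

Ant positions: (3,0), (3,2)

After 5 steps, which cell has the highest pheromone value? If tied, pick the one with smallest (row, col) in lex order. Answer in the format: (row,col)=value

Answer: (3,1)=9

Derivation:
Step 1: ant0:(3,0)->E->(3,1) | ant1:(3,2)->W->(3,1)
  grid max=5 at (3,1)
Step 2: ant0:(3,1)->N->(2,1) | ant1:(3,1)->N->(2,1)
  grid max=4 at (2,1)
Step 3: ant0:(2,1)->S->(3,1) | ant1:(2,1)->S->(3,1)
  grid max=7 at (3,1)
Step 4: ant0:(3,1)->N->(2,1) | ant1:(3,1)->N->(2,1)
  grid max=6 at (2,1)
Step 5: ant0:(2,1)->S->(3,1) | ant1:(2,1)->S->(3,1)
  grid max=9 at (3,1)
Final grid:
  0 0 0 0 0
  0 0 0 0 0
  0 5 0 0 0
  0 9 0 0 0
Max pheromone 9 at (3,1)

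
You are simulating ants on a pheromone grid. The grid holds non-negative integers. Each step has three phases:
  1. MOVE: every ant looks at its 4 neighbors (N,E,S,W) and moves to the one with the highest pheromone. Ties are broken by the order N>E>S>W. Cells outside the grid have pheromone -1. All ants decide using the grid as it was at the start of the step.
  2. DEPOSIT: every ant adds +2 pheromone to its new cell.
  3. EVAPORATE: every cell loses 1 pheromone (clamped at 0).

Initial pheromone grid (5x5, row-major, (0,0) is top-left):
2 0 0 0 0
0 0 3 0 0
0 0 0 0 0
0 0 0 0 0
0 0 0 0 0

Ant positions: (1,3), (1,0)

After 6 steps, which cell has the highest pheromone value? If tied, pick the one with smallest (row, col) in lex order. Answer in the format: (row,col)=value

Answer: (1,2)=3

Derivation:
Step 1: ant0:(1,3)->W->(1,2) | ant1:(1,0)->N->(0,0)
  grid max=4 at (1,2)
Step 2: ant0:(1,2)->N->(0,2) | ant1:(0,0)->E->(0,1)
  grid max=3 at (1,2)
Step 3: ant0:(0,2)->S->(1,2) | ant1:(0,1)->W->(0,0)
  grid max=4 at (1,2)
Step 4: ant0:(1,2)->N->(0,2) | ant1:(0,0)->E->(0,1)
  grid max=3 at (1,2)
Step 5: ant0:(0,2)->S->(1,2) | ant1:(0,1)->W->(0,0)
  grid max=4 at (1,2)
Step 6: ant0:(1,2)->N->(0,2) | ant1:(0,0)->E->(0,1)
  grid max=3 at (1,2)
Final grid:
  2 1 1 0 0
  0 0 3 0 0
  0 0 0 0 0
  0 0 0 0 0
  0 0 0 0 0
Max pheromone 3 at (1,2)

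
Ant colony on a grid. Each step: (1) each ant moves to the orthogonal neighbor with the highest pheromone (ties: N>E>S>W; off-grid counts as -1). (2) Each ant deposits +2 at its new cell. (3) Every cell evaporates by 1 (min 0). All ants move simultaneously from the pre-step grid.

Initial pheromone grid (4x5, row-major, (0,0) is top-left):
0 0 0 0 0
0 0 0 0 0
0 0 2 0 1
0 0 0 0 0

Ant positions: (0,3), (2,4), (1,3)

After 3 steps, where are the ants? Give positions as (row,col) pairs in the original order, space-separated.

Step 1: ant0:(0,3)->E->(0,4) | ant1:(2,4)->N->(1,4) | ant2:(1,3)->N->(0,3)
  grid max=1 at (0,3)
Step 2: ant0:(0,4)->S->(1,4) | ant1:(1,4)->N->(0,4) | ant2:(0,3)->E->(0,4)
  grid max=4 at (0,4)
Step 3: ant0:(1,4)->N->(0,4) | ant1:(0,4)->S->(1,4) | ant2:(0,4)->S->(1,4)
  grid max=5 at (0,4)

(0,4) (1,4) (1,4)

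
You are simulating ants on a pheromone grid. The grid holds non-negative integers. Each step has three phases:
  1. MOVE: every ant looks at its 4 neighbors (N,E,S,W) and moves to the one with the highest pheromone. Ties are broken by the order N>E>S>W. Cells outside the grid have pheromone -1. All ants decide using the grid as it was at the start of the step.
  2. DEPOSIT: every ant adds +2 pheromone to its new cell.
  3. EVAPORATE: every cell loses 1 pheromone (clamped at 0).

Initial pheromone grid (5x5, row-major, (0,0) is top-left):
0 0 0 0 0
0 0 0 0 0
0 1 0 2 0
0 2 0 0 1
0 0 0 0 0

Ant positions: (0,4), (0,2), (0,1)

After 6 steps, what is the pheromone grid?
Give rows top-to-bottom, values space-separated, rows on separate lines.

After step 1: ants at (1,4),(0,3),(0,2)
  0 0 1 1 0
  0 0 0 0 1
  0 0 0 1 0
  0 1 0 0 0
  0 0 0 0 0
After step 2: ants at (0,4),(0,2),(0,3)
  0 0 2 2 1
  0 0 0 0 0
  0 0 0 0 0
  0 0 0 0 0
  0 0 0 0 0
After step 3: ants at (0,3),(0,3),(0,2)
  0 0 3 5 0
  0 0 0 0 0
  0 0 0 0 0
  0 0 0 0 0
  0 0 0 0 0
After step 4: ants at (0,2),(0,2),(0,3)
  0 0 6 6 0
  0 0 0 0 0
  0 0 0 0 0
  0 0 0 0 0
  0 0 0 0 0
After step 5: ants at (0,3),(0,3),(0,2)
  0 0 7 9 0
  0 0 0 0 0
  0 0 0 0 0
  0 0 0 0 0
  0 0 0 0 0
After step 6: ants at (0,2),(0,2),(0,3)
  0 0 10 10 0
  0 0 0 0 0
  0 0 0 0 0
  0 0 0 0 0
  0 0 0 0 0

0 0 10 10 0
0 0 0 0 0
0 0 0 0 0
0 0 0 0 0
0 0 0 0 0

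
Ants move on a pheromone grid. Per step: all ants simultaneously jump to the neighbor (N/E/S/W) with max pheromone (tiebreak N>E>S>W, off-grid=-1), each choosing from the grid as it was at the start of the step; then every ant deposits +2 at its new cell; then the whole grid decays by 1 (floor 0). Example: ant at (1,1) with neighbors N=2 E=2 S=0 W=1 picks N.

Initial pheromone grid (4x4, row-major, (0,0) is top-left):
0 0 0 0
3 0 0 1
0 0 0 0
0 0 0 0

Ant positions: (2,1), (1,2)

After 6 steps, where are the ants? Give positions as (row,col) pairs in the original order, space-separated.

Step 1: ant0:(2,1)->N->(1,1) | ant1:(1,2)->E->(1,3)
  grid max=2 at (1,0)
Step 2: ant0:(1,1)->W->(1,0) | ant1:(1,3)->N->(0,3)
  grid max=3 at (1,0)
Step 3: ant0:(1,0)->N->(0,0) | ant1:(0,3)->S->(1,3)
  grid max=2 at (1,0)
Step 4: ant0:(0,0)->S->(1,0) | ant1:(1,3)->N->(0,3)
  grid max=3 at (1,0)
Step 5: ant0:(1,0)->N->(0,0) | ant1:(0,3)->S->(1,3)
  grid max=2 at (1,0)
Step 6: ant0:(0,0)->S->(1,0) | ant1:(1,3)->N->(0,3)
  grid max=3 at (1,0)

(1,0) (0,3)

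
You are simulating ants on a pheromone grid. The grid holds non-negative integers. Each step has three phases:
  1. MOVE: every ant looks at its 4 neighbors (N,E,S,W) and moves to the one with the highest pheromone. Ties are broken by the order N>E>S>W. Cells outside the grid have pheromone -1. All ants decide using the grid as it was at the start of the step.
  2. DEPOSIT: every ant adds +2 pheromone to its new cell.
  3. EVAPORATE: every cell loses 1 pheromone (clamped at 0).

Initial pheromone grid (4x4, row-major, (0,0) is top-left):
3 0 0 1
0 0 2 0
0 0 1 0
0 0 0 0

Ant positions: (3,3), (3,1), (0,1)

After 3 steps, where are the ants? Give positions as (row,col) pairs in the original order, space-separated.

Step 1: ant0:(3,3)->N->(2,3) | ant1:(3,1)->N->(2,1) | ant2:(0,1)->W->(0,0)
  grid max=4 at (0,0)
Step 2: ant0:(2,3)->N->(1,3) | ant1:(2,1)->N->(1,1) | ant2:(0,0)->E->(0,1)
  grid max=3 at (0,0)
Step 3: ant0:(1,3)->N->(0,3) | ant1:(1,1)->N->(0,1) | ant2:(0,1)->W->(0,0)
  grid max=4 at (0,0)

(0,3) (0,1) (0,0)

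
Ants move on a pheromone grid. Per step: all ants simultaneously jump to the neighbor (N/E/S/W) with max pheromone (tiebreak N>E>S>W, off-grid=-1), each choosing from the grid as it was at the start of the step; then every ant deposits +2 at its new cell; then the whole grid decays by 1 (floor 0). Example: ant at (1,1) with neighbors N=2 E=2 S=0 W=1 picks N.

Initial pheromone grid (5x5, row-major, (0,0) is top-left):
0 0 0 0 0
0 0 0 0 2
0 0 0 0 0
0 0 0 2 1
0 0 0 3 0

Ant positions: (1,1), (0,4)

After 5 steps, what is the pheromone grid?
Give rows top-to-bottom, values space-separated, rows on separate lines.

After step 1: ants at (0,1),(1,4)
  0 1 0 0 0
  0 0 0 0 3
  0 0 0 0 0
  0 0 0 1 0
  0 0 0 2 0
After step 2: ants at (0,2),(0,4)
  0 0 1 0 1
  0 0 0 0 2
  0 0 0 0 0
  0 0 0 0 0
  0 0 0 1 0
After step 3: ants at (0,3),(1,4)
  0 0 0 1 0
  0 0 0 0 3
  0 0 0 0 0
  0 0 0 0 0
  0 0 0 0 0
After step 4: ants at (0,4),(0,4)
  0 0 0 0 3
  0 0 0 0 2
  0 0 0 0 0
  0 0 0 0 0
  0 0 0 0 0
After step 5: ants at (1,4),(1,4)
  0 0 0 0 2
  0 0 0 0 5
  0 0 0 0 0
  0 0 0 0 0
  0 0 0 0 0

0 0 0 0 2
0 0 0 0 5
0 0 0 0 0
0 0 0 0 0
0 0 0 0 0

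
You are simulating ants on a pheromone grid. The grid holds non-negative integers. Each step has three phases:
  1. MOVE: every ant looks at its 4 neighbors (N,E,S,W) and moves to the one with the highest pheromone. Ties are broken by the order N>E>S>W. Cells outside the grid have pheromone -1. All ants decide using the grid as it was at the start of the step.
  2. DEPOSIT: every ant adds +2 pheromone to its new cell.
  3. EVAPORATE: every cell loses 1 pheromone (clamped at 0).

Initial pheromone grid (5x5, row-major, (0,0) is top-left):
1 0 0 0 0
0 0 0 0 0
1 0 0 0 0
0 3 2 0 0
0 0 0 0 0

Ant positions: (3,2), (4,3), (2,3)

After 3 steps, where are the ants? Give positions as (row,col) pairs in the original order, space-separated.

Step 1: ant0:(3,2)->W->(3,1) | ant1:(4,3)->N->(3,3) | ant2:(2,3)->N->(1,3)
  grid max=4 at (3,1)
Step 2: ant0:(3,1)->E->(3,2) | ant1:(3,3)->W->(3,2) | ant2:(1,3)->N->(0,3)
  grid max=4 at (3,2)
Step 3: ant0:(3,2)->W->(3,1) | ant1:(3,2)->W->(3,1) | ant2:(0,3)->E->(0,4)
  grid max=6 at (3,1)

(3,1) (3,1) (0,4)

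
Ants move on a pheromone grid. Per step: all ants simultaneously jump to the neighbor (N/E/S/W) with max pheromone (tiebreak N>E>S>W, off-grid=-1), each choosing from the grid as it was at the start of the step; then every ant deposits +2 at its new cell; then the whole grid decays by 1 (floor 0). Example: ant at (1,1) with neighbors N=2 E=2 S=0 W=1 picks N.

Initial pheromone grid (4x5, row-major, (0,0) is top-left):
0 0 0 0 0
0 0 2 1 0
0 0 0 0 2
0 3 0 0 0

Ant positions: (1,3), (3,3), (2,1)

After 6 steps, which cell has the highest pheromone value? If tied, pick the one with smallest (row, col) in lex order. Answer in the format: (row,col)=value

Answer: (3,1)=3

Derivation:
Step 1: ant0:(1,3)->W->(1,2) | ant1:(3,3)->N->(2,3) | ant2:(2,1)->S->(3,1)
  grid max=4 at (3,1)
Step 2: ant0:(1,2)->N->(0,2) | ant1:(2,3)->E->(2,4) | ant2:(3,1)->N->(2,1)
  grid max=3 at (3,1)
Step 3: ant0:(0,2)->S->(1,2) | ant1:(2,4)->N->(1,4) | ant2:(2,1)->S->(3,1)
  grid max=4 at (3,1)
Step 4: ant0:(1,2)->N->(0,2) | ant1:(1,4)->S->(2,4) | ant2:(3,1)->N->(2,1)
  grid max=3 at (3,1)
Step 5: ant0:(0,2)->S->(1,2) | ant1:(2,4)->N->(1,4) | ant2:(2,1)->S->(3,1)
  grid max=4 at (3,1)
Step 6: ant0:(1,2)->N->(0,2) | ant1:(1,4)->S->(2,4) | ant2:(3,1)->N->(2,1)
  grid max=3 at (3,1)
Final grid:
  0 0 1 0 0
  0 0 2 0 0
  0 1 0 0 2
  0 3 0 0 0
Max pheromone 3 at (3,1)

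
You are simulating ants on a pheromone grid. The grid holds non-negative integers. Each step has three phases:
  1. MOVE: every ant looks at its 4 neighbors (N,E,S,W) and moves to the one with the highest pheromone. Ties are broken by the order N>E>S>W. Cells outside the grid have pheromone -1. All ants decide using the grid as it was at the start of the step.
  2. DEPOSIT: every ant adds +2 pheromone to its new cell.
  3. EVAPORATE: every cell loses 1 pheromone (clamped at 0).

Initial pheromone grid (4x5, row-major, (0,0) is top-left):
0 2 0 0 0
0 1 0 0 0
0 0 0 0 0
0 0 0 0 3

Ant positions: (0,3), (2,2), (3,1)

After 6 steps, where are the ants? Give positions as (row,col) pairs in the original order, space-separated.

Step 1: ant0:(0,3)->E->(0,4) | ant1:(2,2)->N->(1,2) | ant2:(3,1)->N->(2,1)
  grid max=2 at (3,4)
Step 2: ant0:(0,4)->S->(1,4) | ant1:(1,2)->N->(0,2) | ant2:(2,1)->N->(1,1)
  grid max=1 at (0,2)
Step 3: ant0:(1,4)->N->(0,4) | ant1:(0,2)->E->(0,3) | ant2:(1,1)->N->(0,1)
  grid max=1 at (0,1)
Step 4: ant0:(0,4)->W->(0,3) | ant1:(0,3)->E->(0,4) | ant2:(0,1)->E->(0,2)
  grid max=2 at (0,3)
Step 5: ant0:(0,3)->E->(0,4) | ant1:(0,4)->W->(0,3) | ant2:(0,2)->E->(0,3)
  grid max=5 at (0,3)
Step 6: ant0:(0,4)->W->(0,3) | ant1:(0,3)->E->(0,4) | ant2:(0,3)->E->(0,4)
  grid max=6 at (0,3)

(0,3) (0,4) (0,4)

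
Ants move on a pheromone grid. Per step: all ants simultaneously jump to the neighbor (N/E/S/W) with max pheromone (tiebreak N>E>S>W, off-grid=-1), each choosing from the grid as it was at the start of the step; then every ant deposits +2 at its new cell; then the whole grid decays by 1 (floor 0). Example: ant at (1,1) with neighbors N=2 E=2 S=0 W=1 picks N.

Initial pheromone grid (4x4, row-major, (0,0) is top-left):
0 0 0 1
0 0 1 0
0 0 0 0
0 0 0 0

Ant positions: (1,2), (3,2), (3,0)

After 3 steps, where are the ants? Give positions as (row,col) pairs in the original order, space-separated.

Step 1: ant0:(1,2)->N->(0,2) | ant1:(3,2)->N->(2,2) | ant2:(3,0)->N->(2,0)
  grid max=1 at (0,2)
Step 2: ant0:(0,2)->E->(0,3) | ant1:(2,2)->N->(1,2) | ant2:(2,0)->N->(1,0)
  grid max=1 at (0,3)
Step 3: ant0:(0,3)->S->(1,3) | ant1:(1,2)->N->(0,2) | ant2:(1,0)->N->(0,0)
  grid max=1 at (0,0)

(1,3) (0,2) (0,0)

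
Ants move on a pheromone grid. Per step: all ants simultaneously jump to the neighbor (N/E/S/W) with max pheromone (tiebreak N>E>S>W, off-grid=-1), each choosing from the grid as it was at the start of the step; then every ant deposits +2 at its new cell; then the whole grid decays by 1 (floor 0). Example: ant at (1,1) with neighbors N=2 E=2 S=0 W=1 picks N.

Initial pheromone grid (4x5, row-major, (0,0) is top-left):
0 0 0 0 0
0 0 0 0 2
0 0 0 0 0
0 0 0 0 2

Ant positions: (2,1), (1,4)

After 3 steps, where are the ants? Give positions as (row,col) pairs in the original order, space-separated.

Step 1: ant0:(2,1)->N->(1,1) | ant1:(1,4)->N->(0,4)
  grid max=1 at (0,4)
Step 2: ant0:(1,1)->N->(0,1) | ant1:(0,4)->S->(1,4)
  grid max=2 at (1,4)
Step 3: ant0:(0,1)->E->(0,2) | ant1:(1,4)->N->(0,4)
  grid max=1 at (0,2)

(0,2) (0,4)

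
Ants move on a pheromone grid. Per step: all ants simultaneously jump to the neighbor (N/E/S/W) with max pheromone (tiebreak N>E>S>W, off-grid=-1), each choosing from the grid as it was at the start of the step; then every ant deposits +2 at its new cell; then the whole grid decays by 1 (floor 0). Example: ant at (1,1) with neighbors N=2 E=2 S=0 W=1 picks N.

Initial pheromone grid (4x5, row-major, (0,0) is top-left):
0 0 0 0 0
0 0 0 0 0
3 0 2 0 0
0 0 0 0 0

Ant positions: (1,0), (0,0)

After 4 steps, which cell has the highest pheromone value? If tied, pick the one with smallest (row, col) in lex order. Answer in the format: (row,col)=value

Step 1: ant0:(1,0)->S->(2,0) | ant1:(0,0)->E->(0,1)
  grid max=4 at (2,0)
Step 2: ant0:(2,0)->N->(1,0) | ant1:(0,1)->E->(0,2)
  grid max=3 at (2,0)
Step 3: ant0:(1,0)->S->(2,0) | ant1:(0,2)->E->(0,3)
  grid max=4 at (2,0)
Step 4: ant0:(2,0)->N->(1,0) | ant1:(0,3)->E->(0,4)
  grid max=3 at (2,0)
Final grid:
  0 0 0 0 1
  1 0 0 0 0
  3 0 0 0 0
  0 0 0 0 0
Max pheromone 3 at (2,0)

Answer: (2,0)=3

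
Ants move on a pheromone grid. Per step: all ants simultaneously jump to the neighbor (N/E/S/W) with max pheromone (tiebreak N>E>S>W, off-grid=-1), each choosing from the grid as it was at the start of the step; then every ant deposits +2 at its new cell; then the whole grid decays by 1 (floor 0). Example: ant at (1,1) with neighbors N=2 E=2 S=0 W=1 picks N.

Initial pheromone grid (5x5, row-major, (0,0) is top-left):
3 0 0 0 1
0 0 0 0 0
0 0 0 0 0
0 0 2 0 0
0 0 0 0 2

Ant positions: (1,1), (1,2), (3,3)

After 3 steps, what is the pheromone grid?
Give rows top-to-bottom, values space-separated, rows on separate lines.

After step 1: ants at (0,1),(0,2),(3,2)
  2 1 1 0 0
  0 0 0 0 0
  0 0 0 0 0
  0 0 3 0 0
  0 0 0 0 1
After step 2: ants at (0,0),(0,1),(2,2)
  3 2 0 0 0
  0 0 0 0 0
  0 0 1 0 0
  0 0 2 0 0
  0 0 0 0 0
After step 3: ants at (0,1),(0,0),(3,2)
  4 3 0 0 0
  0 0 0 0 0
  0 0 0 0 0
  0 0 3 0 0
  0 0 0 0 0

4 3 0 0 0
0 0 0 0 0
0 0 0 0 0
0 0 3 0 0
0 0 0 0 0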